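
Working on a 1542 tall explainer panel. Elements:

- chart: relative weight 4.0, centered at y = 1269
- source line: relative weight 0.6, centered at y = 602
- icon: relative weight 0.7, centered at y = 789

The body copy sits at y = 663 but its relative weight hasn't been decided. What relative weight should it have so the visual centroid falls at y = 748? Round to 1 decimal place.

Existing Σw = 5.3 (4.0 + 0.6 + 0.7); existing moment 4.0·1269 + 0.6·602 + 0.7·789 = 5989.5.
For the centroid to hit 748: (5989.5 + w·663) / (5.3 + w) = 748.
Rearranging, w·(663 − 748) = 748·5.3 − 5989.5 = -2025.1, so w ≈ -2025.1/-85 = 23.82.

w ≈ 23.8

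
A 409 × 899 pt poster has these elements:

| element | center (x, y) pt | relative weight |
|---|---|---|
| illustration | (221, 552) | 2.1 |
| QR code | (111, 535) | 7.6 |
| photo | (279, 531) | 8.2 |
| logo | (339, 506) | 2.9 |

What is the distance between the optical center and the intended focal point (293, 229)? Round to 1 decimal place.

≈ 310.8 pt

Total weight = 2.1 + 7.6 + 8.2 + 2.9 = 20.8.
x-moment: 2.1·221 + 7.6·111 + 8.2·279 + 2.9·339 = 4578.6; centroid 4578.6/20.8 ≈ 220.12.
y-moment: 2.1·552 + 7.6·535 + 8.2·531 + 2.9·506 = 11046.8; centroid 11046.8/20.8 ≈ 531.10.
Offset from (293, 229): Δx ≈ -72.88, Δy ≈ 302.10; distance = √(Δx² + Δy²) ≈ 310.76.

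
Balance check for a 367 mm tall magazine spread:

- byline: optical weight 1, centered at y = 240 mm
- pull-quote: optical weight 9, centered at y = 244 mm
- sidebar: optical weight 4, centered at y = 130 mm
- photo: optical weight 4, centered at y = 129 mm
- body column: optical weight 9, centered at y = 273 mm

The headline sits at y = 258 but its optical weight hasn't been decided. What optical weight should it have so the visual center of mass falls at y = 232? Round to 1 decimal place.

w ≈ 12.9

Known weights sum to 1 + 9 + 4 + 4 + 9 = 27; their moment is 1·240 + 9·244 + 4·130 + 4·129 + 9·273 = 5929.
Set Σw·y/Σw = 232: (5929 + 258w) = 232·(27 + w).
Solving: w = (232·27 − 5929) / (258 − 232) = 335 / 26 ≈ 12.88.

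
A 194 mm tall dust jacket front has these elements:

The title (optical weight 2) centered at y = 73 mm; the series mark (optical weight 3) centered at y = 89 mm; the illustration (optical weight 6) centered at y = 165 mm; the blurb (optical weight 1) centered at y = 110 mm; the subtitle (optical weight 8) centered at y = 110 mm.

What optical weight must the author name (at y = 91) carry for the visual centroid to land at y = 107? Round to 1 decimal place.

w ≈ 15.8

Fixed elements: Σw = 2 + 3 + 6 + 1 + 8 = 20, Σw·y = 2·73 + 3·89 + 6·165 + 1·110 + 8·110 = 2393.
For the centroid to hit 107: (2393 + w·91) / (20 + w) = 107.
So w = (107·20 − 2393)/(91 − 107) = -253/-16 ≈ 15.81.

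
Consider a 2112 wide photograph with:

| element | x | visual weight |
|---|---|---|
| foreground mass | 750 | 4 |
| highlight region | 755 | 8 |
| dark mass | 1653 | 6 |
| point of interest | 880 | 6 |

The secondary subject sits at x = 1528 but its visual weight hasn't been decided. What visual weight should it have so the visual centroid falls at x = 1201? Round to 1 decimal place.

w ≈ 14.0

Existing Σw = 24 (4 + 8 + 6 + 6); existing moment 4·750 + 8·755 + 6·1653 + 6·880 = 24238.
For the centroid to hit 1201: (24238 + w·1528) / (24 + w) = 1201.
So w = (1201·24 − 24238)/(1528 − 1201) = 4586/327 ≈ 14.02.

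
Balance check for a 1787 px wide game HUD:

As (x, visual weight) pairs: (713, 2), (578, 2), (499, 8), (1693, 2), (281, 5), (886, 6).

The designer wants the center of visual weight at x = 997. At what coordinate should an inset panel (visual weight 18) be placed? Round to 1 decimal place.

x ≈ 1455.0

New total weight: (2 + 2 + 8 + 2 + 5 + 6) + 18 = 43.
Along x: (16681 + 18·x) / 43 = 997 (existing moment 2·713 + 2·578 + 8·499 + 2·1693 + 5·281 + 6·886 = 16681) ⇒ x = (42871 − 16681) / 18 ≈ 1455.00.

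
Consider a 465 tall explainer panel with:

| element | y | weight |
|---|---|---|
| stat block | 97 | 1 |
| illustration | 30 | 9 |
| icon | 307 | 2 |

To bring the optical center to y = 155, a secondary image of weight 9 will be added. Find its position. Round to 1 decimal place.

y ≈ 252.7

After adding the secondary image, total weight = 1 + 9 + 2 + 9 = 21.
y: target moment 21×155 = 3255; current 1·97 + 9·30 + 2·307 = 981; the secondary image supplies 2274, so y = 2274/9 ≈ 252.67.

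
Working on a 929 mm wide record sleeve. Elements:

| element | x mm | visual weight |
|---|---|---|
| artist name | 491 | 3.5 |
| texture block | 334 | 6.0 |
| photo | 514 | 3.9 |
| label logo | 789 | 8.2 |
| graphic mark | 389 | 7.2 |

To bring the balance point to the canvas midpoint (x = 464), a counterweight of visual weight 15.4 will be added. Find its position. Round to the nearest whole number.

After adding the counterweight, total weight = 3.5 + 6.0 + 3.9 + 8.2 + 7.2 + 15.4 = 44.2.
x: need Σw·x = 44.2·464 = 20508.8. Existing = 3.5·491 + 6.0·334 + 3.9·514 + 8.2·789 + 7.2·389 = 14997.7. Remainder 5511.1 / 15.4 ≈ 357.86.

x ≈ 358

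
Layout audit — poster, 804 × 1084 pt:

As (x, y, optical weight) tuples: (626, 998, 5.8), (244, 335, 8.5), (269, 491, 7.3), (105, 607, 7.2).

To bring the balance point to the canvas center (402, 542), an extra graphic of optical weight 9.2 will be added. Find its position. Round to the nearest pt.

With the extra graphic, Σw becomes 5.8 + 8.5 + 7.3 + 7.2 + 9.2 = 38.0.
x: need Σw·x = 38.0·402 = 15276.0. Existing = 5.8·626 + 8.5·244 + 7.3·269 + 7.2·105 = 8424.5. Remainder 6851.5 / 9.2 ≈ 744.73.
y: need Σw·y = 38.0·542 = 20596.0. Existing = 5.8·998 + 8.5·335 + 7.3·491 + 7.2·607 = 16590.6. Remainder 4005.4 / 9.2 ≈ 435.37.

(745, 435)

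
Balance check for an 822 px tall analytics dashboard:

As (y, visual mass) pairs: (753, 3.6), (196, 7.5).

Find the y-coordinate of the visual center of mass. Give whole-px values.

Σw = 3.6 + 7.5 = 11.1.
y: (3.6·753 + 7.5·196) / 11.1 = 4180.8 / 11.1 ≈ 376.65

y ≈ 377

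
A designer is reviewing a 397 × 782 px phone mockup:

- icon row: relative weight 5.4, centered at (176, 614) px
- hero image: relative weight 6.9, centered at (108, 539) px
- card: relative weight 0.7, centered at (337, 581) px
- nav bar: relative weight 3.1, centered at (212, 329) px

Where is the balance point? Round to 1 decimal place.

Total weight = 5.4 + 6.9 + 0.7 + 3.1 = 16.1.
x-moment: 5.4·176 + 6.9·108 + 0.7·337 + 3.1·212 = 2588.7; centroid 2588.7/16.1 ≈ 160.79.
y-moment: 5.4·614 + 6.9·539 + 0.7·581 + 3.1·329 = 8461.3; centroid 8461.3/16.1 ≈ 525.55.

(160.8, 525.5)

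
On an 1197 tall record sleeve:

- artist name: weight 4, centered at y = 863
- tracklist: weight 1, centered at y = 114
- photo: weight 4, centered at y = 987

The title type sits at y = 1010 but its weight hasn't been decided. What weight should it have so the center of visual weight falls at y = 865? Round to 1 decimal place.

Known weights sum to 4 + 1 + 4 = 9; their moment is 4·863 + 1·114 + 4·987 = 7514.
Set Σw·y/Σw = 865: (7514 + 1010w) = 865·(9 + w).
So w = (865·9 − 7514)/(1010 − 865) = 271/145 ≈ 1.87.

w ≈ 1.9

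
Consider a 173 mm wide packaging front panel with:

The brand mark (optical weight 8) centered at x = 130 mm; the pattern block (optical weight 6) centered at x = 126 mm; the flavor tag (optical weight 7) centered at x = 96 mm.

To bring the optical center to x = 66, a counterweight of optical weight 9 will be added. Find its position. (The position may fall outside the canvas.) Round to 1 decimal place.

x ≈ -54.2

With the counterweight, Σw becomes 8 + 6 + 7 + 9 = 30.
x: need Σw·x = 30·66 = 1980. Existing = 8·130 + 6·126 + 7·96 = 2468. Remainder -488 / 9 ≈ -54.22.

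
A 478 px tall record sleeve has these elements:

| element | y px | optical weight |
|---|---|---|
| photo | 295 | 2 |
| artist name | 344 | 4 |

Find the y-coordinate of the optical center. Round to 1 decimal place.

Total weight = 2 + 4 = 6.
Σw·y = 2·295 + 4·344 = 1966, so ȳ = 1966/6 ≈ 327.67.

y ≈ 327.7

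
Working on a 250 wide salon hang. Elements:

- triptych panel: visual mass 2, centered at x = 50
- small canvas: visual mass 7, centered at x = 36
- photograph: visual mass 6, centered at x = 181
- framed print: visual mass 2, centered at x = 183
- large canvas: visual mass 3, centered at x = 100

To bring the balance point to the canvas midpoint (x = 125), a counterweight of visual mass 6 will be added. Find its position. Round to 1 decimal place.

With the counterweight, Σw becomes 2 + 7 + 6 + 2 + 3 + 6 = 26.
x: target moment 26×125 = 3250; current 2·50 + 7·36 + 6·181 + 2·183 + 3·100 = 2104; the counterweight supplies 1146, so x = 1146/6 ≈ 191.00.

x ≈ 191.0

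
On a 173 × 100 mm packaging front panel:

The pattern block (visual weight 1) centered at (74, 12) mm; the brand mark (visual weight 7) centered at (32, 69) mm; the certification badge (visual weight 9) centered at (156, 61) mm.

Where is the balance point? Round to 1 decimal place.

Total weight = 1 + 7 + 9 = 17.
Σw·x = 1·74 + 7·32 + 9·156 = 1702, so x̄ = 1702/17 ≈ 100.12.
Σw·y = 1·12 + 7·69 + 9·61 = 1044, so ȳ = 1044/17 ≈ 61.41.

(100.1, 61.4)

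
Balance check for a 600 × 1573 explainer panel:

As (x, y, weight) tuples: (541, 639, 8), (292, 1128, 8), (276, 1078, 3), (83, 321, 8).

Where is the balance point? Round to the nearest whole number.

Σw = 8 + 8 + 3 + 8 = 27.
x-moment: 8·541 + 8·292 + 3·276 + 8·83 = 8156; centroid 8156/27 ≈ 302.07.
y-moment: 8·639 + 8·1128 + 3·1078 + 8·321 = 19938; centroid 19938/27 ≈ 738.44.

(302, 738)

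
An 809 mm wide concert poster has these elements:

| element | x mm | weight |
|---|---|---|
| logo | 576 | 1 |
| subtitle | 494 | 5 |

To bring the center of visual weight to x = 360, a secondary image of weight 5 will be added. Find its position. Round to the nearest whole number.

With the secondary image, Σw becomes 1 + 5 + 5 = 11.
Along x: (3046 + 5·x) / 11 = 360 (existing moment 1·576 + 5·494 = 3046) ⇒ x = (3960 − 3046) / 5 ≈ 182.80.

x ≈ 183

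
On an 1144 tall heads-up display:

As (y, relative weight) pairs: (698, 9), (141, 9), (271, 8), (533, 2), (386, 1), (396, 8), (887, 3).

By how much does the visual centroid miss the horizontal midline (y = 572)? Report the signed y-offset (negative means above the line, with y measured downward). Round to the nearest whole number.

≈ -147

Weights sum to 9 + 9 + 8 + 2 + 1 + 8 + 3 = 40.
Σw·y = 17000; ȳ = 17000/40 ≈ 425.00.
Against y = 572, that's 425.00 − 572 = -147.00.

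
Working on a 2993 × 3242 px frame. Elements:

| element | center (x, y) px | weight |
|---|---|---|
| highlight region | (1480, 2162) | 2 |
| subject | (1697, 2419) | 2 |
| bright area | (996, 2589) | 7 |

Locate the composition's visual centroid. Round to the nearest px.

Weights sum to 2 + 2 + 7 = 11.
x: (2·1480 + 2·1697 + 7·996) / 11 = 13326 / 11 ≈ 1211.45
y: (2·2162 + 2·2419 + 7·2589) / 11 = 27285 / 11 ≈ 2480.45

(1211, 2480)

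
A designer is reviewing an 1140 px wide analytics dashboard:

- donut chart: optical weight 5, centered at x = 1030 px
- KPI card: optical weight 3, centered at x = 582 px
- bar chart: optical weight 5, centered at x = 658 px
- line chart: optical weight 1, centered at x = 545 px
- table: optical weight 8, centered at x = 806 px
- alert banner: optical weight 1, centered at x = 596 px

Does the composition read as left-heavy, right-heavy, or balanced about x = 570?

Σw = 5 + 3 + 5 + 1 + 8 + 1 = 23.
Σw·x = 5·1030 + 3·582 + 5·658 + 1·545 + 8·806 + 1·596 = 17775, so x̄ = 17775/23 ≈ 772.83.
772.8 vs midline 570 → right-heavy.

right-heavy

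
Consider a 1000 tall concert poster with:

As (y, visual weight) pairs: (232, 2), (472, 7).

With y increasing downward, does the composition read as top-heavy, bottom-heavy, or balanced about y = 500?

top-heavy

Σw = 2 + 7 = 9.
y: (2·232 + 7·472) / 9 = 3768 / 9 ≈ 418.67
418.7 vs midline 500 → top-heavy.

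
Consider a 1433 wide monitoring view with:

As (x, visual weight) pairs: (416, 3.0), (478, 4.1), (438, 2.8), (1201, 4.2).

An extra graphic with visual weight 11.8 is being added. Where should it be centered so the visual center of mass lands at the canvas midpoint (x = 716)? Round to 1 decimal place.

After adding the extra graphic, total weight = 3.0 + 4.1 + 2.8 + 4.2 + 11.8 = 25.9.
Along x: (9478.4 + 11.8·x) / 25.9 = 716 (existing moment 3.0·416 + 4.1·478 + 2.8·438 + 4.2·1201 = 9478.4) ⇒ x = (18544.4 − 9478.4) / 11.8 ≈ 768.31.

x ≈ 768.3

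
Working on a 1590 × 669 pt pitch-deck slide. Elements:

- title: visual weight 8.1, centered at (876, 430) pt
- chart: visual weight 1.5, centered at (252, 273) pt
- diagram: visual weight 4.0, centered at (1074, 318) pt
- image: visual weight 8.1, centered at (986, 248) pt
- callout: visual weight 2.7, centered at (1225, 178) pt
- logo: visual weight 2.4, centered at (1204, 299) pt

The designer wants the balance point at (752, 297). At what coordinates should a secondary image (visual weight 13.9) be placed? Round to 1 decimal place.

(334.8, 267.4)

New total weight: (8.1 + 1.5 + 4.0 + 8.1 + 2.7 + 2.4) + 13.9 = 40.7.
Along x: (25953.3 + 13.9·x) / 40.7 = 752 (existing moment 8.1·876 + 1.5·252 + 4.0·1074 + 8.1·986 + 2.7·1225 + 2.4·1204 = 25953.3) ⇒ x = (30606.4 − 25953.3) / 13.9 ≈ 334.76.
Along y: (8371.5 + 13.9·y) / 40.7 = 297 (existing moment 8.1·430 + 1.5·273 + 4.0·318 + 8.1·248 + 2.7·178 + 2.4·299 = 8371.5) ⇒ y = (12087.9 − 8371.5) / 13.9 ≈ 267.37.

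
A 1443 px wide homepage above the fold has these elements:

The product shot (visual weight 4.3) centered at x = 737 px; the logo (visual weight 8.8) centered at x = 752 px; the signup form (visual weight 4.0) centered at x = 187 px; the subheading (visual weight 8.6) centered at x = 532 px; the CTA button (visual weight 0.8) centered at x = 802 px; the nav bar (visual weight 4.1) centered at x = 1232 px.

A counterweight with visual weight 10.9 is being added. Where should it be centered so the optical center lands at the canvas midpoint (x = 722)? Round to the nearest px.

After adding the counterweight, total weight = 4.3 + 8.8 + 4.0 + 8.6 + 0.8 + 4.1 + 10.9 = 41.5.
x: need Σw·x = 41.5·722 = 29963.0. Existing = 4.3·737 + 8.8·752 + 4.0·187 + 8.6·532 + 0.8·802 + 4.1·1232 = 20802.7. Remainder 9160.3 / 10.9 ≈ 840.39.

x ≈ 840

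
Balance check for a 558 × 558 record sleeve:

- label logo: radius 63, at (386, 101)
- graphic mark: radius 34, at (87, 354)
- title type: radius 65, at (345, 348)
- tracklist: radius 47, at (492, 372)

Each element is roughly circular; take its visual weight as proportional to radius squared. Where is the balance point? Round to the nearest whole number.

r² weights: label logo 63² = 3969, graphic mark 34² = 1156, title type 65² = 4225, tracklist 47² = 2209. Total = 11559.
Σw·x = 3969·386 + 1156·87 + 4225·345 + 2209·492 = 4177059, so x̄ = 4177059/11559 ≈ 361.37.
Σw·y = 3969·101 + 1156·354 + 4225·348 + 2209·372 = 3102141, so ȳ = 3102141/11559 ≈ 268.37.

(361, 268)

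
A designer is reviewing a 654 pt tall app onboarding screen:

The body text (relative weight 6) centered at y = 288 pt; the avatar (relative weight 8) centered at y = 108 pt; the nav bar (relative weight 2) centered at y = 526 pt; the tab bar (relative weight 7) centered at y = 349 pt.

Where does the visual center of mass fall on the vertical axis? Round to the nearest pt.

Σw = 6 + 8 + 2 + 7 = 23.
y: (6·288 + 8·108 + 2·526 + 7·349) / 23 = 6087 / 23 ≈ 264.65

y ≈ 265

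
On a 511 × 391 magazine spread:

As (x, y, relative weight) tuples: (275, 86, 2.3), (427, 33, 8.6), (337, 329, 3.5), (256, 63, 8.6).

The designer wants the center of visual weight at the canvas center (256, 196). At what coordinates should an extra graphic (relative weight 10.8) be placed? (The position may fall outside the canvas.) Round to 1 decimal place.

(89.5, 412.0)

After adding the extra graphic, total weight = 2.3 + 8.6 + 3.5 + 8.6 + 10.8 = 33.8.
x: need Σw·x = 33.8·256 = 8652.8. Existing = 2.3·275 + 8.6·427 + 3.5·337 + 8.6·256 = 7685.8. Remainder 967.0 / 10.8 ≈ 89.54.
y: need Σw·y = 33.8·196 = 6624.8. Existing = 2.3·86 + 8.6·33 + 3.5·329 + 8.6·63 = 2174.9. Remainder 4449.9 / 10.8 ≈ 412.03.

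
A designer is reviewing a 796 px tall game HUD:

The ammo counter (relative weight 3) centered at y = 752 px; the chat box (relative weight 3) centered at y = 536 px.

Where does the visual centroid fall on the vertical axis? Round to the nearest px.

Σw = 3 + 3 = 6.
y: (3·752 + 3·536) / 6 = 3864 / 6 ≈ 644.00

y ≈ 644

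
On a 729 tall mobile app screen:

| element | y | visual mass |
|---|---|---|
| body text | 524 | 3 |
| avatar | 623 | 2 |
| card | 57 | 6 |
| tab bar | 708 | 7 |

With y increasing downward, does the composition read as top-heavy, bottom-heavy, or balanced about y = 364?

bottom-heavy

Total weight = 3 + 2 + 6 + 7 = 18.
y-moment: 3·524 + 2·623 + 6·57 + 7·708 = 8116; centroid 8116/18 ≈ 450.89.
450.9 lies below (larger y than) the midline 364, so the layout is bottom-heavy.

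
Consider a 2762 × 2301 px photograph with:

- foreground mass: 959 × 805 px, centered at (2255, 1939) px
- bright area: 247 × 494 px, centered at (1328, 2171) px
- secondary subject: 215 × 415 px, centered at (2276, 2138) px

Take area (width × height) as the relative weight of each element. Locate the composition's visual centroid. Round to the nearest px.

(2142, 1986)

Areas → weights: foreground mass 959·805 = 771995, bright area 247·494 = 122018, secondary subject 215·415 = 89225; Σw = 983238.
x: (771995·2255 + 122018·1328 + 89225·2276) / 983238 = 2105964729 / 983238 ≈ 2141.87
y: (771995·1939 + 122018·2171 + 89225·2138) / 983238 = 1952562433 / 983238 ≈ 1985.85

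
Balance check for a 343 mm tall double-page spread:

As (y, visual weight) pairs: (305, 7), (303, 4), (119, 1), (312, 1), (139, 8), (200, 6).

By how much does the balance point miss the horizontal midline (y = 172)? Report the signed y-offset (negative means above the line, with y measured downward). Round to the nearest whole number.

≈ 54 mm

Σw = 7 + 4 + 1 + 1 + 8 + 6 = 27.
y: moment 6090 / weight 27 ≈ 225.56
Against y = 172, that's 225.56 − 172 = 53.56.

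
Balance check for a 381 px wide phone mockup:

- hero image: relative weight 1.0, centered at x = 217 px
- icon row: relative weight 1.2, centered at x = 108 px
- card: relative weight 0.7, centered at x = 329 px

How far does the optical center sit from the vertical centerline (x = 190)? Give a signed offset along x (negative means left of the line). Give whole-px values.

≈ 9 px

Total weight = 1.0 + 1.2 + 0.7 = 2.9.
Σw·x = 1.0·217 + 1.2·108 + 0.7·329 = 576.9, so x̄ = 576.9/2.9 ≈ 198.93.
Offset from x = 190: 198.93 − 190 ≈ 8.93.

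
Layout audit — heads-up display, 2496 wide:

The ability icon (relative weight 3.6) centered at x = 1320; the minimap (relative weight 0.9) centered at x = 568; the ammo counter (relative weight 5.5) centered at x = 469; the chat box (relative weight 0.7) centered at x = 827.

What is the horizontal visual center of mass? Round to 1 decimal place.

x ≈ 787.1

Total weight = 3.6 + 0.9 + 5.5 + 0.7 = 10.7.
x: (3.6·1320 + 0.9·568 + 5.5·469 + 0.7·827) / 10.7 = 8421.6 / 10.7 ≈ 787.07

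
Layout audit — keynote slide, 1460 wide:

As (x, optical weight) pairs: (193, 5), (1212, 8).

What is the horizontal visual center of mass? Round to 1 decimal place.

Weights sum to 5 + 8 = 13.
x: (5·193 + 8·1212) / 13 = 10661 / 13 ≈ 820.08

x ≈ 820.1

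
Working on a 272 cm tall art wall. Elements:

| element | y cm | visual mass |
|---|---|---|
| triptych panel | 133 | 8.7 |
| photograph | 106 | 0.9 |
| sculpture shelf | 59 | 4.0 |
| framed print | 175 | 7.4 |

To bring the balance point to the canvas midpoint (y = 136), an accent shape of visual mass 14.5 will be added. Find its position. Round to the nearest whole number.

y ≈ 141

New total weight: (8.7 + 0.9 + 4.0 + 7.4) + 14.5 = 35.5.
y: need Σw·y = 35.5·136 = 4828.0. Existing = 8.7·133 + 0.9·106 + 4.0·59 + 7.4·175 = 2783.5. Remainder 2044.5 / 14.5 ≈ 141.00.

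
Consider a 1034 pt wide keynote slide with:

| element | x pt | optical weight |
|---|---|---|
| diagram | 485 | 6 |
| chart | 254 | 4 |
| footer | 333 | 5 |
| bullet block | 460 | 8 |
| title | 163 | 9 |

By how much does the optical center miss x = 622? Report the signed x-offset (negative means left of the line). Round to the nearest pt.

≈ -286 pt

Σw = 6 + 4 + 5 + 8 + 9 = 32.
Σw·x = 6·485 + 4·254 + 5·333 + 8·460 + 9·163 = 10738, so x̄ = 10738/32 ≈ 335.56.
Difference: 335.56 − 622 ≈ -286.44.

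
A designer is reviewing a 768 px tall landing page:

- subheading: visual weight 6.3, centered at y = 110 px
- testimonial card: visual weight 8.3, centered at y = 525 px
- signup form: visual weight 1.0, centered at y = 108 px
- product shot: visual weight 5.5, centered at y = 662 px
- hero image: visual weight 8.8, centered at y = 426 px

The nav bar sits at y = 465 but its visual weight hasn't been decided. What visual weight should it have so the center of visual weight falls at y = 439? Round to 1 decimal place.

w ≈ 22.2

Fixed elements: Σw = 6.3 + 8.3 + 1.0 + 5.5 + 8.8 = 29.9, Σw·y = 6.3·110 + 8.3·525 + 1.0·108 + 5.5·662 + 8.8·426 = 12548.3.
Balance at y = 439 requires (12548.3 + w·465) / (29.9 + w) = 439.
So w = (439·29.9 − 12548.3)/(465 − 439) = 577.8/26 ≈ 22.22.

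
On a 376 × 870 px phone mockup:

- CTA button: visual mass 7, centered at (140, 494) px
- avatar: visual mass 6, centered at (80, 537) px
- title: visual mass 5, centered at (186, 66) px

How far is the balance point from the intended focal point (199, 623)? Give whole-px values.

Σw = 7 + 6 + 5 = 18.
x: (7·140 + 6·80 + 5·186) / 18 = 2390 / 18 ≈ 132.78
y: (7·494 + 6·537 + 5·66) / 18 = 7010 / 18 ≈ 389.44
Offset from (199, 623): Δx ≈ -66.22, Δy ≈ -233.56; distance = √(Δx² + Δy²) ≈ 242.76.

≈ 243 px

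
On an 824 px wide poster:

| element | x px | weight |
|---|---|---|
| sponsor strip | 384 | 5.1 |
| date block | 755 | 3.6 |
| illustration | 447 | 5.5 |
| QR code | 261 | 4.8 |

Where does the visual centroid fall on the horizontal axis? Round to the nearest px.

x ≈ 441

Total weight = 5.1 + 3.6 + 5.5 + 4.8 = 19.0.
x: (5.1·384 + 3.6·755 + 5.5·447 + 4.8·261) / 19.0 = 8387.7 / 19.0 ≈ 441.46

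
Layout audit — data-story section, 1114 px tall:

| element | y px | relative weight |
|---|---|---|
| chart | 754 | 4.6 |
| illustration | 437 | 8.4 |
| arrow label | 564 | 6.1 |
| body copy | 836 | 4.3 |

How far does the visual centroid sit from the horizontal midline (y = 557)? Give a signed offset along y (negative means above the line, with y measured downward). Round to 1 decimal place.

≈ 48.7 px

Σw = 4.6 + 8.4 + 6.1 + 4.3 = 23.4.
Σw·y = 4.6·754 + 8.4·437 + 6.1·564 + 4.3·836 = 14174.4, so ȳ = 14174.4/23.4 ≈ 605.74.
Offset from y = 557: 605.74 − 557 ≈ 48.74.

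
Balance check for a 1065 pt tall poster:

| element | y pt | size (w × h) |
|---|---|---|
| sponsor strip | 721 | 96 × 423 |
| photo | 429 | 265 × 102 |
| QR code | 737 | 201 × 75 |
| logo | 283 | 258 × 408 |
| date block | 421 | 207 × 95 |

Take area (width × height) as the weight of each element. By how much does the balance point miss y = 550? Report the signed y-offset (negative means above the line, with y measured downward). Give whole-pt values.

≈ -116 pt

Areas → weights: sponsor strip 96·423 = 40608, photo 265·102 = 27030, QR code 201·75 = 15075, logo 258·408 = 105264, date block 207·95 = 19665; Σw = 207642.
y: (40608·721 + 27030·429 + 15075·737 + 105264·283 + 19665·421) / 207642 = 90053190 / 207642 ≈ 433.69
Against y = 550, that's 433.69 − 550 = -116.31.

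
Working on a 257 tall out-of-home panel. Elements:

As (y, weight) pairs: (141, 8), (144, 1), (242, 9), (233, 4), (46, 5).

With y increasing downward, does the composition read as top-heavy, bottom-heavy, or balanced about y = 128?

bottom-heavy

Weights sum to 8 + 1 + 9 + 4 + 5 = 27.
y: (8·141 + 1·144 + 9·242 + 4·233 + 5·46) / 27 = 4612 / 27 ≈ 170.81
170.8 lies below (larger y than) the midline 128, so the layout is bottom-heavy.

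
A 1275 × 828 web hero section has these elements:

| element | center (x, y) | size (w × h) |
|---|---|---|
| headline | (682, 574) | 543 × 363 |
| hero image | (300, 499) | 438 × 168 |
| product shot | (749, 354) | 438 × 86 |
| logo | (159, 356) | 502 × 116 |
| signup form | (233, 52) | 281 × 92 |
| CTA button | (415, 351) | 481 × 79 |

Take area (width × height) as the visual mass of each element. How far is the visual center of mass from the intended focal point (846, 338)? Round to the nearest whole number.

≈ 366

Areas → weights: headline 543·363 = 197109, hero image 438·168 = 73584, product shot 438·86 = 37668, logo 502·116 = 58232, signup form 281·92 = 25852, CTA button 481·79 = 37999; Σw = 430444.
x: moment 215768859 / weight 430444 ≈ 501.27
y: moment 198605999 / weight 430444 ≈ 461.40
Offset from (846, 338): Δx ≈ -344.73, Δy ≈ 123.40; distance = √(Δx² + Δy²) ≈ 366.15.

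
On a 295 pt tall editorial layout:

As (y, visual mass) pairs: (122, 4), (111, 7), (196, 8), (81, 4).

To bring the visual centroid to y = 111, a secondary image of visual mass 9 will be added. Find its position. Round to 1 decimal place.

y ≈ 43.9

New total weight: (4 + 7 + 8 + 4) + 9 = 32.
y: target moment 32×111 = 3552; current 4·122 + 7·111 + 8·196 + 4·81 = 3157; the secondary image supplies 395, so y = 395/9 ≈ 43.89.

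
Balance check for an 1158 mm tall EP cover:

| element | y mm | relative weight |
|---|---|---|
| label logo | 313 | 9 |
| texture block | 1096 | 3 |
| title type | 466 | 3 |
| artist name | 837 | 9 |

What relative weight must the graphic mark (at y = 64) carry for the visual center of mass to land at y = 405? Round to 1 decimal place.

Known weights sum to 9 + 3 + 3 + 9 = 24; their moment is 9·313 + 3·1096 + 3·466 + 9·837 = 15036.
Set Σw·y/Σw = 405: (15036 + 64w) = 405·(24 + w).
So w = (405·24 − 15036)/(64 − 405) = -5316/-341 ≈ 15.59.

w ≈ 15.6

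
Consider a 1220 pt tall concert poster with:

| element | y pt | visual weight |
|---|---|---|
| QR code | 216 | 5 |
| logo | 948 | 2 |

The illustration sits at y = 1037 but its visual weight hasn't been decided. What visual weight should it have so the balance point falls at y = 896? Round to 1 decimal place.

Known weights sum to 5 + 2 = 7; their moment is 5·216 + 2·948 = 2976.
For the centroid to hit 896: (2976 + w·1037) / (7 + w) = 896.
Solving: w = (896·7 − 2976) / (1037 − 896) = 3296 / 141 ≈ 23.38.

w ≈ 23.4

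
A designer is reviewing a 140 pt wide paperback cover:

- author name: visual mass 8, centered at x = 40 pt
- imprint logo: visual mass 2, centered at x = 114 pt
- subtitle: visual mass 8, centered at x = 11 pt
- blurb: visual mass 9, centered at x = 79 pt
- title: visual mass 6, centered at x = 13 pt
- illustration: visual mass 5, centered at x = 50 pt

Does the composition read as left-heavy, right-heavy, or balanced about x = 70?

Total weight = 8 + 2 + 8 + 9 + 6 + 5 = 38.
x: moment 1675 / weight 38 ≈ 44.08
44.1 lies left of the midline 70, so the layout is left-heavy.

left-heavy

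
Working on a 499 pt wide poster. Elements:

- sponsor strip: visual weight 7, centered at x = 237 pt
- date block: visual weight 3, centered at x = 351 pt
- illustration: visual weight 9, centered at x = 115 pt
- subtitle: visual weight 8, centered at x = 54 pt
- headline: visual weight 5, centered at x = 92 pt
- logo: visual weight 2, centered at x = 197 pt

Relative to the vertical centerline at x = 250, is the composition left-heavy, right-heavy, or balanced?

Σw = 7 + 3 + 9 + 8 + 5 + 2 = 34.
x: (7·237 + 3·351 + 9·115 + 8·54 + 5·92 + 2·197) / 34 = 5033 / 34 ≈ 148.03
148.0 lies left of the midline 250, so the layout is left-heavy.

left-heavy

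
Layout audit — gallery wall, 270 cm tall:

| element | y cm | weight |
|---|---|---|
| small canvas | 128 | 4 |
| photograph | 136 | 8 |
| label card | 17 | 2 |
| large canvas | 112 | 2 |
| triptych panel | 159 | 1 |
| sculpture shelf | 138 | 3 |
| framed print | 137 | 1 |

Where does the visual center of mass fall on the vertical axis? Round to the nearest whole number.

Total weight = 4 + 8 + 2 + 2 + 1 + 3 + 1 = 21.
y: (4·128 + 8·136 + 2·17 + 2·112 + 1·159 + 3·138 + 1·137) / 21 = 2568 / 21 ≈ 122.29

y ≈ 122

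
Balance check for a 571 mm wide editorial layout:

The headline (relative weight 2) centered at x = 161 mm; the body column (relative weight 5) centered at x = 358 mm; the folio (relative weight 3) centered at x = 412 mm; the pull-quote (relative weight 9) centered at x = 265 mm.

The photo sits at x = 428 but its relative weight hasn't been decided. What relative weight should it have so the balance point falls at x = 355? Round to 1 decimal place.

w ≈ 13.9

Existing Σw = 19 (2 + 5 + 3 + 9); existing moment 2·161 + 5·358 + 3·412 + 9·265 = 5733.
Set Σw·x/Σw = 355: (5733 + 428w) = 355·(19 + w).
Solving: w = (355·19 − 5733) / (428 − 355) = 1012 / 73 ≈ 13.86.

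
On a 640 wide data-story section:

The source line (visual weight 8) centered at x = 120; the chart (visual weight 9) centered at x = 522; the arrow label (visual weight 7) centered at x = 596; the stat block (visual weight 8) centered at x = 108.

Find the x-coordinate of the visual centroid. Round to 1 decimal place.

x ≈ 334.2

Total weight = 8 + 9 + 7 + 8 = 32.
Σw·x = 8·120 + 9·522 + 7·596 + 8·108 = 10694, so x̄ = 10694/32 ≈ 334.19.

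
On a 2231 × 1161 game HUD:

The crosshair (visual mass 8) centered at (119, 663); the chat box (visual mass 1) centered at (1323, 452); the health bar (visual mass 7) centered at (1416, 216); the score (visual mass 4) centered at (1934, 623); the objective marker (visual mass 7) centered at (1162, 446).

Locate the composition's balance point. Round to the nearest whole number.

(1039, 477)

Σw = 8 + 1 + 7 + 4 + 7 = 27.
x: (8·119 + 1·1323 + 7·1416 + 4·1934 + 7·1162) / 27 = 28057 / 27 ≈ 1039.15
y: (8·663 + 1·452 + 7·216 + 4·623 + 7·446) / 27 = 12882 / 27 ≈ 477.11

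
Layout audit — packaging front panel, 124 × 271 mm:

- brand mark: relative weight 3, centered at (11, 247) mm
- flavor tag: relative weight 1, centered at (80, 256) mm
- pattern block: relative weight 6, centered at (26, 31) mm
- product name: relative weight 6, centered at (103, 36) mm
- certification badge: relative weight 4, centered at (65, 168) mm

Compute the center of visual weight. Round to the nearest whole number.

(57, 104)

Weights sum to 3 + 1 + 6 + 6 + 4 = 20.
Σw·x = 3·11 + 1·80 + 6·26 + 6·103 + 4·65 = 1147, so x̄ = 1147/20 ≈ 57.35.
Σw·y = 3·247 + 1·256 + 6·31 + 6·36 + 4·168 = 2071, so ȳ = 2071/20 ≈ 103.55.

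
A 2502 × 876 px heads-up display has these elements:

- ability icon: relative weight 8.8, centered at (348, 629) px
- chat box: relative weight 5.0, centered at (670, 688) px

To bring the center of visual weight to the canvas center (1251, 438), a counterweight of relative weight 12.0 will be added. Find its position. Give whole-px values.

(2155, 194)

With the counterweight, Σw becomes 8.8 + 5.0 + 12.0 = 25.8.
Along x: (6412.4 + 12.0·x) / 25.8 = 1251 (existing moment 8.8·348 + 5.0·670 = 6412.4) ⇒ x = (32275.8 − 6412.4) / 12.0 ≈ 2155.28.
Along y: (8975.2 + 12.0·y) / 25.8 = 438 (existing moment 8.8·629 + 5.0·688 = 8975.2) ⇒ y = (11300.4 − 8975.2) / 12.0 ≈ 193.77.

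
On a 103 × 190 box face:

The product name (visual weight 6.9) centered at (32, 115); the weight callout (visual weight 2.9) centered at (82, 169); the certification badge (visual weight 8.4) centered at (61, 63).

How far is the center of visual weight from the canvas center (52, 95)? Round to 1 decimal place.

≈ 4.8

Weights sum to 6.9 + 2.9 + 8.4 = 18.2.
Σw·x = 6.9·32 + 2.9·82 + 8.4·61 = 971.0, so x̄ = 971.0/18.2 ≈ 53.35.
Σw·y = 6.9·115 + 2.9·169 + 8.4·63 = 1812.8, so ȳ = 1812.8/18.2 ≈ 99.60.
From (52, 95): dx = 1.35, dy = 4.60, so the distance is √(dx²+dy²) ≈ 4.80.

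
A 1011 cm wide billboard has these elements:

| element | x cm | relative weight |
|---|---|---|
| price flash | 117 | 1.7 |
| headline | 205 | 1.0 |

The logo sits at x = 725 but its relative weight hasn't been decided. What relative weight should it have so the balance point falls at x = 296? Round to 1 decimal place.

w ≈ 0.9

Fixed elements: Σw = 1.7 + 1.0 = 2.7, Σw·x = 1.7·117 + 1.0·205 = 403.9.
Balance at x = 296 requires (403.9 + w·725) / (2.7 + w) = 296.
Rearranging, w·(725 − 296) = 296·2.7 − 403.9 = 395.3, so w ≈ 395.3/429 = 0.92.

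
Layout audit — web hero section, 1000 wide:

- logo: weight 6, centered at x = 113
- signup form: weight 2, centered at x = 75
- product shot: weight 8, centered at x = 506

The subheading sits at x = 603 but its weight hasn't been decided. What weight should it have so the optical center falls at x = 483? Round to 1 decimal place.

Fixed elements: Σw = 6 + 2 + 8 = 16, Σw·x = 6·113 + 2·75 + 8·506 = 4876.
Set Σw·x/Σw = 483: (4876 + 603w) = 483·(16 + w).
So w = (483·16 − 4876)/(603 − 483) = 2852/120 ≈ 23.77.

w ≈ 23.8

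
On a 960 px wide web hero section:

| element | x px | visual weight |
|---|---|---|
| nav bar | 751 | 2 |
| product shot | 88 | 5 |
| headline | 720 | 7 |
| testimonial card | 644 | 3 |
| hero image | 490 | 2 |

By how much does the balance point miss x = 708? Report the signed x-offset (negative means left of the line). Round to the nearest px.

≈ -187 px

Weights sum to 2 + 5 + 7 + 3 + 2 = 19.
x: (2·751 + 5·88 + 7·720 + 3·644 + 2·490) / 19 = 9894 / 19 ≈ 520.74
Offset from x = 708: 520.74 − 708 ≈ -187.26.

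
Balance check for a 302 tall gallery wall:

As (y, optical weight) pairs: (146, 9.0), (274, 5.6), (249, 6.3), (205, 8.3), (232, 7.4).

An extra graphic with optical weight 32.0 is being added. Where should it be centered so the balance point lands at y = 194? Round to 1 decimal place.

y ≈ 171.0

New total weight: (9.0 + 5.6 + 6.3 + 8.3 + 7.4) + 32.0 = 68.6.
y: target moment 68.6×194 = 13308.4; current 9.0·146 + 5.6·274 + 6.3·249 + 8.3·205 + 7.4·232 = 7835.4; the extra graphic supplies 5473.0, so y = 5473.0/32.0 ≈ 171.03.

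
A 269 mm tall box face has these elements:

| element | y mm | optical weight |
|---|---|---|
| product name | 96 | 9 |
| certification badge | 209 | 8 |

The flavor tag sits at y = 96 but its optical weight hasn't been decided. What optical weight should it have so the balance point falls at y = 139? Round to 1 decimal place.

w ≈ 4.0

Existing Σw = 17 (9 + 8); existing moment 9·96 + 8·209 = 2536.
Set Σw·y/Σw = 139: (2536 + 96w) = 139·(17 + w).
So w = (139·17 − 2536)/(96 − 139) = -173/-43 ≈ 4.02.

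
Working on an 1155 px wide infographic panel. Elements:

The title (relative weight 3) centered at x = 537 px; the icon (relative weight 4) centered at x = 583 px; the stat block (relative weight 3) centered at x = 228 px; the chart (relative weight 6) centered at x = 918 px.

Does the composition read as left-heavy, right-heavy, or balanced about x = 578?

right-heavy

Σw = 3 + 4 + 3 + 6 = 16.
x: (3·537 + 4·583 + 3·228 + 6·918) / 16 = 10135 / 16 ≈ 633.44
633.4 lies right of the midline 578, so the layout is right-heavy.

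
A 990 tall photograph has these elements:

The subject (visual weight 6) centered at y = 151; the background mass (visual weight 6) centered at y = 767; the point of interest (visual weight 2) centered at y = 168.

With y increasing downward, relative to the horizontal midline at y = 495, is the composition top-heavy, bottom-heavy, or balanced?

top-heavy

Total weight = 6 + 6 + 2 = 14.
Σw·y = 6·151 + 6·767 + 2·168 = 5844, so ȳ = 5844/14 ≈ 417.43.
417.4 lies above (smaller y than) the midline 495, so the layout is top-heavy.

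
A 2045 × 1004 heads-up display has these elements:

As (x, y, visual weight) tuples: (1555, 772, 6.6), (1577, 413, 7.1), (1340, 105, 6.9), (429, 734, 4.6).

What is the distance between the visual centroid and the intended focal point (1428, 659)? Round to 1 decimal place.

≈ 220.9

Σw = 6.6 + 7.1 + 6.9 + 4.6 = 25.2.
Σw·x = 6.6·1555 + 7.1·1577 + 6.9·1340 + 4.6·429 = 32679.1, so x̄ = 32679.1/25.2 ≈ 1296.79.
Σw·y = 6.6·772 + 7.1·413 + 6.9·105 + 4.6·734 = 12128.4, so ȳ = 12128.4/25.2 ≈ 481.29.
Relative to (1428, 659): Δ = (-131.21, -177.71); |Δ| = √(-131.21² + -177.71²) ≈ 220.90.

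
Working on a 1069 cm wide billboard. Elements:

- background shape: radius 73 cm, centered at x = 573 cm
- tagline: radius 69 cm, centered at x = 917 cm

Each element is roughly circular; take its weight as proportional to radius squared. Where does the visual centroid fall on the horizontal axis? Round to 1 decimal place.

r² weights: background shape 73² = 5329, tagline 69² = 4761. Total = 10090.
Σw·x = 5329·573 + 4761·917 = 7419354, so x̄ = 7419354/10090 ≈ 735.32.

x ≈ 735.3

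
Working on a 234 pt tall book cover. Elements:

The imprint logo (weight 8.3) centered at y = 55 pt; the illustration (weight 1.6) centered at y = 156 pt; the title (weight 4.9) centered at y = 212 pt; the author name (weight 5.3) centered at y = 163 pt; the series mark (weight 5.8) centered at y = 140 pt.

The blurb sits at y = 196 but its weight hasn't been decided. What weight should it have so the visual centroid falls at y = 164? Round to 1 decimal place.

w ≈ 25.8

Fixed elements: Σw = 8.3 + 1.6 + 4.9 + 5.3 + 5.8 = 25.9, Σw·y = 8.3·55 + 1.6·156 + 4.9·212 + 5.3·163 + 5.8·140 = 3420.8.
For the centroid to hit 164: (3420.8 + w·196) / (25.9 + w) = 164.
Rearranging, w·(196 − 164) = 164·25.9 − 3420.8 = 826.8, so w ≈ 826.8/32 = 25.84.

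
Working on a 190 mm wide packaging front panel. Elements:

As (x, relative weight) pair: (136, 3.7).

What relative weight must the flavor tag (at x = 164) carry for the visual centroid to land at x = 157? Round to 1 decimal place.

w ≈ 11.1

Known: weight 3.7 with moment 3.7·136 = 503.2.
For the centroid to hit 157: (503.2 + w·164) / (3.7 + w) = 157.
Solving: w = (157·3.7 − 503.2) / (164 − 157) = 77.7 / 7 ≈ 11.10.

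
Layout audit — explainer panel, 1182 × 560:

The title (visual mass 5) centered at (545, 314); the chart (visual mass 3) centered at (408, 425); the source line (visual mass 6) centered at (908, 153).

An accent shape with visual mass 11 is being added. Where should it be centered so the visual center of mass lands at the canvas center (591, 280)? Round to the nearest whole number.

With the accent shape, Σw becomes 5 + 3 + 6 + 11 = 25.
x: need Σw·x = 25·591 = 14775. Existing = 5·545 + 3·408 + 6·908 = 9397. Remainder 5378 / 11 ≈ 488.91.
y: need Σw·y = 25·280 = 7000. Existing = 5·314 + 3·425 + 6·153 = 3763. Remainder 3237 / 11 ≈ 294.27.

(489, 294)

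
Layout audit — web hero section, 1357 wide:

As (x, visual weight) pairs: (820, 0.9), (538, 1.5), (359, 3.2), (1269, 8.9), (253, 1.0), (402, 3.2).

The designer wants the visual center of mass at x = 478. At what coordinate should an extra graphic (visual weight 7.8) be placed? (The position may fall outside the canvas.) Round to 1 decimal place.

x ≈ -366.7

New total weight: (0.9 + 1.5 + 3.2 + 8.9 + 1.0 + 3.2) + 7.8 = 26.5.
x: target moment 26.5×478 = 12667.0; current 0.9·820 + 1.5·538 + 3.2·359 + 8.9·1269 + 1.0·253 + 3.2·402 = 15527.3; the extra graphic supplies -2860.3, so x = -2860.3/7.8 ≈ -366.71.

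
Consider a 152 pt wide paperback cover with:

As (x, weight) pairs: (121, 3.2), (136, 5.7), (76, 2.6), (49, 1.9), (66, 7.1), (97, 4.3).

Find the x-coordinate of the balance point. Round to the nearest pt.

x ≈ 94

Total weight = 3.2 + 5.7 + 2.6 + 1.9 + 7.1 + 4.3 = 24.8.
Σw·x = 2338.8; x̄ = 2338.8/24.8 ≈ 94.31.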